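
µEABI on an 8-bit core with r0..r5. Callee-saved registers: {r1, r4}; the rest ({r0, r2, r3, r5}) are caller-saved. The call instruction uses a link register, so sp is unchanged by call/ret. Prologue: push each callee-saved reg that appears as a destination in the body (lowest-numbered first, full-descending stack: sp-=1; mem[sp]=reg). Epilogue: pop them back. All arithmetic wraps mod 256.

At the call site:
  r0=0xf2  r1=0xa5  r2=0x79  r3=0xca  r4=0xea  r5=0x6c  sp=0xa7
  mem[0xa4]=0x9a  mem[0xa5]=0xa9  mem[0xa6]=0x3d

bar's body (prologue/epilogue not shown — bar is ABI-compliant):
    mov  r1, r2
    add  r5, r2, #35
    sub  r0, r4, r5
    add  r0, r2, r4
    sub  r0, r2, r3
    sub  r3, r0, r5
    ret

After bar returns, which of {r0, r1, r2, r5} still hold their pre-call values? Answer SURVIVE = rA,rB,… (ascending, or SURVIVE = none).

SURVIVE = r1,r2

prologue: push r1 → mem[0xa6]=0xa5, sp=0xa6
body[0] mov  r1, r2 → r1=0x79
body[1] add  r5, r2, #35 → r5=0x9c
body[2] sub  r0, r4, r5 → r0=0x4e
body[3] add  r0, r2, r4 → r0=0x63
body[4] sub  r0, r2, r3 → r0=0xaf
body[5] sub  r3, r0, r5 → r3=0x13
epilogue: pop r1=0xa5, sp=0xa7
r0: caller-saved, written=True
r1: callee-saved, written=True
r2: caller-saved, written=False
r5: caller-saved, written=True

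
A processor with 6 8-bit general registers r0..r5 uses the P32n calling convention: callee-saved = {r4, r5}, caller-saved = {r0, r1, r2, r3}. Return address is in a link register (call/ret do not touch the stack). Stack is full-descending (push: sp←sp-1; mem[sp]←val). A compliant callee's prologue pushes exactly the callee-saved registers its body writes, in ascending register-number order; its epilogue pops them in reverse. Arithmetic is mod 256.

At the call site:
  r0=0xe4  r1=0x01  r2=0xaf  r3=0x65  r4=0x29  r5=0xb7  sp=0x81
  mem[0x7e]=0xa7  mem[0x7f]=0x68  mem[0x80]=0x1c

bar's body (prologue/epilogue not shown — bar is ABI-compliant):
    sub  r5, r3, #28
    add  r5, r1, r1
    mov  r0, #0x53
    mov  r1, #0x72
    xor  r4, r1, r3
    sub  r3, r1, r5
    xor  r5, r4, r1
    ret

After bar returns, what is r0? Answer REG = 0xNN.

REG = 0x53

prologue: push r4 → mem[0x80]=0x29, sp=0x80
prologue: push r5 → mem[0x7f]=0xb7, sp=0x7f
body[0] sub  r5, r3, #28 → r5=0x49
body[1] add  r5, r1, r1 → r5=0x02
body[2] mov  r0, #0x53 → r0=0x53
body[3] mov  r1, #0x72 → r1=0x72
body[4] xor  r4, r1, r3 → r4=0x17
body[5] sub  r3, r1, r5 → r3=0x70
body[6] xor  r5, r4, r1 → r5=0x65
epilogue: pop r5=0xb7, sp=0x80
epilogue: pop r4=0x29, sp=0x81
r0 is caller-saved → body value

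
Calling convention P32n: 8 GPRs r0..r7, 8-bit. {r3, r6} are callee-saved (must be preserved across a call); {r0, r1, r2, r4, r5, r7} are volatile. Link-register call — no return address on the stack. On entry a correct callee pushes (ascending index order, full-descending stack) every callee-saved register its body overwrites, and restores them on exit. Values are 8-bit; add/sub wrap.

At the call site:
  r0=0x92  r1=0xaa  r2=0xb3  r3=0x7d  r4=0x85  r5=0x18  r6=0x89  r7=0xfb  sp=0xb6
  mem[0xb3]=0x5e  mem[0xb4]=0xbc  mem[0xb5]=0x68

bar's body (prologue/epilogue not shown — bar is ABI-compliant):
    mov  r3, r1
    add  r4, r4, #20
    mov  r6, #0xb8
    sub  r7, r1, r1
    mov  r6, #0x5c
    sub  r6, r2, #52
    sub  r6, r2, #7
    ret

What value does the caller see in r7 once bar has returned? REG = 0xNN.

REG = 0x00

prologue: push r3 → mem[0xb5]=0x7d, sp=0xb5
prologue: push r6 → mem[0xb4]=0x89, sp=0xb4
body[0] mov  r3, r1 → r3=0xaa
body[1] add  r4, r4, #20 → r4=0x99
body[2] mov  r6, #0xb8 → r6=0xb8
body[3] sub  r7, r1, r1 → r7=0x00
body[4] mov  r6, #0x5c → r6=0x5c
body[5] sub  r6, r2, #52 → r6=0x7f
body[6] sub  r6, r2, #7 → r6=0xac
epilogue: pop r6=0x89, sp=0xb5
epilogue: pop r3=0x7d, sp=0xb6
r7 is caller-saved → body value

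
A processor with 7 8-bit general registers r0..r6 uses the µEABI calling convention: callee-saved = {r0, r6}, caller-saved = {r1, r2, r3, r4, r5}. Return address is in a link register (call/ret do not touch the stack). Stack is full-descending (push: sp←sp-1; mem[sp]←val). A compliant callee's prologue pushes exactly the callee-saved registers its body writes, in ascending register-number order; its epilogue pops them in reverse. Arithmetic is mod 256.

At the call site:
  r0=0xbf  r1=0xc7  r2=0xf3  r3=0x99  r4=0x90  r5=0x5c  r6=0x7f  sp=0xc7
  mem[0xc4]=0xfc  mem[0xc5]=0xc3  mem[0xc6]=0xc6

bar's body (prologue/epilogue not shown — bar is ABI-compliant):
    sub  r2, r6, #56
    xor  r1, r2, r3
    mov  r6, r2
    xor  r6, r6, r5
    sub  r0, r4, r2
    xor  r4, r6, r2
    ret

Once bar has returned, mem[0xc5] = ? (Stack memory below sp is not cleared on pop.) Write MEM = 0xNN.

MEM = 0x7f

prologue: push r0 → mem[0xc6]=0xbf, sp=0xc6
prologue: push r6 → mem[0xc5]=0x7f, sp=0xc5
body[0] sub  r2, r6, #56 → r2=0x47
body[1] xor  r1, r2, r3 → r1=0xde
body[2] mov  r6, r2 → r6=0x47
body[3] xor  r6, r6, r5 → r6=0x1b
body[4] sub  r0, r4, r2 → r0=0x49
body[5] xor  r4, r6, r2 → r4=0x5c
epilogue: pop r6=0x7f, sp=0xc6
epilogue: pop r0=0xbf, sp=0xc7
prologue pushed ['r0', 'r6'] at ['0xc6', '0xc5']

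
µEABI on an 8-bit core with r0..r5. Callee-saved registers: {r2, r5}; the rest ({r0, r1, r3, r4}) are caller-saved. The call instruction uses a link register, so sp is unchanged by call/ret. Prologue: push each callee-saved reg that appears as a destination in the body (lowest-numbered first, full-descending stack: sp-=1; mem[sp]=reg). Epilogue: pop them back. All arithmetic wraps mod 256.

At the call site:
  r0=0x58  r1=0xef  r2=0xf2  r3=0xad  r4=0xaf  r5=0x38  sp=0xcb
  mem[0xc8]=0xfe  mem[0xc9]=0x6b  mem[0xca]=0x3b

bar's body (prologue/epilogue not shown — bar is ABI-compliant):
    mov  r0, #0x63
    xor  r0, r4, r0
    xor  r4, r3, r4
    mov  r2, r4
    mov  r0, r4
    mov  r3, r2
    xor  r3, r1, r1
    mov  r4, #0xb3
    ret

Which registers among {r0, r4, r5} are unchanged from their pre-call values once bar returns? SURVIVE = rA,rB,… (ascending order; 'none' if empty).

prologue: push r2 -> mem[0xca]=0xf2, sp=0xca
body[0] mov  r0, #0x63 -> r0=0x63
body[1] xor  r0, r4, r0 -> r0=0xcc
body[2] xor  r4, r3, r4 -> r4=0x02
body[3] mov  r2, r4 -> r2=0x02
body[4] mov  r0, r4 -> r0=0x02
body[5] mov  r3, r2 -> r3=0x02
body[6] xor  r3, r1, r1 -> r3=0x00
body[7] mov  r4, #0xb3 -> r4=0xb3
epilogue: pop r2=0xf2, sp=0xcb
r0: caller-saved, written=True
r4: caller-saved, written=True
r5: callee-saved, written=False

SURVIVE = r5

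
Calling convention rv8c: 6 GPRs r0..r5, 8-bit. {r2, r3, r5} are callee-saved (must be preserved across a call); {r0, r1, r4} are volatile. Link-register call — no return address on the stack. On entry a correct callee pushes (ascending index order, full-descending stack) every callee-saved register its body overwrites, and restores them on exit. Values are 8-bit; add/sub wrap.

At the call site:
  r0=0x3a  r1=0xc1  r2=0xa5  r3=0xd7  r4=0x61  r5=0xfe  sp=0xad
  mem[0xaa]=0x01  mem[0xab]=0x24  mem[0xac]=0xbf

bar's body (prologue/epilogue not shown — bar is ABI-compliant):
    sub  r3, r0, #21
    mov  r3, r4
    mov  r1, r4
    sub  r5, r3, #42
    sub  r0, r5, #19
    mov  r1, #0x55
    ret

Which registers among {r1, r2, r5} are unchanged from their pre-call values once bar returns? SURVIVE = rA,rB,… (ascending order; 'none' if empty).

prologue: push r3 → mem[0xac]=0xd7, sp=0xac
prologue: push r5 → mem[0xab]=0xfe, sp=0xab
body[0] sub  r3, r0, #21 → r3=0x25
body[1] mov  r3, r4 → r3=0x61
body[2] mov  r1, r4 → r1=0x61
body[3] sub  r5, r3, #42 → r5=0x37
body[4] sub  r0, r5, #19 → r0=0x24
body[5] mov  r1, #0x55 → r1=0x55
epilogue: pop r5=0xfe, sp=0xac
epilogue: pop r3=0xd7, sp=0xad
r1: caller-saved, written=True
r2: callee-saved, written=False
r5: callee-saved, written=True

SURVIVE = r2,r5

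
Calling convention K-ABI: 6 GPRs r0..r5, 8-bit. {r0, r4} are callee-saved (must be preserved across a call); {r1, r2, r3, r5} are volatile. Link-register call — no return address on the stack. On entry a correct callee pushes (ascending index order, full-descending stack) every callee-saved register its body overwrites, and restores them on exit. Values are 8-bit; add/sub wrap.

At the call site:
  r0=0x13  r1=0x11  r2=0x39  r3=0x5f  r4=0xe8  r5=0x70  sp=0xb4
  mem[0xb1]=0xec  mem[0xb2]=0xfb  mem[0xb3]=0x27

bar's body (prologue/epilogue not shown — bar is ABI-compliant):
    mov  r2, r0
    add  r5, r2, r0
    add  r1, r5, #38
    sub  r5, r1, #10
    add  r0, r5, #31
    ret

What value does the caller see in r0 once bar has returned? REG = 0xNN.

prologue: push r0 -> mem[0xb3]=0x13, sp=0xb3
body[0] mov  r2, r0 -> r2=0x13
body[1] add  r5, r2, r0 -> r5=0x26
body[2] add  r1, r5, #38 -> r1=0x4c
body[3] sub  r5, r1, #10 -> r5=0x42
body[4] add  r0, r5, #31 -> r0=0x61
epilogue: pop r0=0x13, sp=0xb4
r0 is callee-saved -> restored

REG = 0x13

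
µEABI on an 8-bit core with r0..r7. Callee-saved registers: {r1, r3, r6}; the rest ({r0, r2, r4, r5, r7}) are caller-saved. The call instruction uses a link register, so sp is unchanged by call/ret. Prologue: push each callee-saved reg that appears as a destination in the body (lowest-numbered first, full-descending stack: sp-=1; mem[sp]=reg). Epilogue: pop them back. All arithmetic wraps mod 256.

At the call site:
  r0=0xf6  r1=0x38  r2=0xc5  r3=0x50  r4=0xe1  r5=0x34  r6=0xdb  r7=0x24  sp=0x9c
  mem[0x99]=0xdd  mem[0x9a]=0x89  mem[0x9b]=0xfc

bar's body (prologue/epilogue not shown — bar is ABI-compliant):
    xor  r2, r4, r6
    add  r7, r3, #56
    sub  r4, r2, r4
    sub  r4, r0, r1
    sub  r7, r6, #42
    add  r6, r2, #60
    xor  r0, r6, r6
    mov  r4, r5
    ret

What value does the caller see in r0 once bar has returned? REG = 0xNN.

prologue: push r6 -> mem[0x9b]=0xdb, sp=0x9b
body[0] xor  r2, r4, r6 -> r2=0x3a
body[1] add  r7, r3, #56 -> r7=0x88
body[2] sub  r4, r2, r4 -> r4=0x59
body[3] sub  r4, r0, r1 -> r4=0xbe
body[4] sub  r7, r6, #42 -> r7=0xb1
body[5] add  r6, r2, #60 -> r6=0x76
body[6] xor  r0, r6, r6 -> r0=0x00
body[7] mov  r4, r5 -> r4=0x34
epilogue: pop r6=0xdb, sp=0x9c
r0 is caller-saved -> body value

REG = 0x00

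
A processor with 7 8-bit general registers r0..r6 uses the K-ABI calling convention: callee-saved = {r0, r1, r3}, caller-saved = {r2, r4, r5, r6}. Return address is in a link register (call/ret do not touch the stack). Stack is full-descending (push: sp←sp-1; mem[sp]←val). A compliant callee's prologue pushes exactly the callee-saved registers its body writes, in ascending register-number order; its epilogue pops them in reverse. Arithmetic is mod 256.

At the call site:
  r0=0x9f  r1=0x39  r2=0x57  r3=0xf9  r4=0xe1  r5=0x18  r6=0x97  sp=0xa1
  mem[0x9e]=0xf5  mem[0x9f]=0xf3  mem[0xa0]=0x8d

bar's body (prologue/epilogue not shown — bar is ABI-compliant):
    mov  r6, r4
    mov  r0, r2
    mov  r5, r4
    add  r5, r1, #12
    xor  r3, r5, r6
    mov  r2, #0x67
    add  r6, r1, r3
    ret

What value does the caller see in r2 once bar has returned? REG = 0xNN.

REG = 0x67

prologue: push r0 -> mem[0xa0]=0x9f, sp=0xa0
prologue: push r3 -> mem[0x9f]=0xf9, sp=0x9f
body[0] mov  r6, r4 -> r6=0xe1
body[1] mov  r0, r2 -> r0=0x57
body[2] mov  r5, r4 -> r5=0xe1
body[3] add  r5, r1, #12 -> r5=0x45
body[4] xor  r3, r5, r6 -> r3=0xa4
body[5] mov  r2, #0x67 -> r2=0x67
body[6] add  r6, r1, r3 -> r6=0xdd
epilogue: pop r3=0xf9, sp=0xa0
epilogue: pop r0=0x9f, sp=0xa1
r2 is caller-saved -> body value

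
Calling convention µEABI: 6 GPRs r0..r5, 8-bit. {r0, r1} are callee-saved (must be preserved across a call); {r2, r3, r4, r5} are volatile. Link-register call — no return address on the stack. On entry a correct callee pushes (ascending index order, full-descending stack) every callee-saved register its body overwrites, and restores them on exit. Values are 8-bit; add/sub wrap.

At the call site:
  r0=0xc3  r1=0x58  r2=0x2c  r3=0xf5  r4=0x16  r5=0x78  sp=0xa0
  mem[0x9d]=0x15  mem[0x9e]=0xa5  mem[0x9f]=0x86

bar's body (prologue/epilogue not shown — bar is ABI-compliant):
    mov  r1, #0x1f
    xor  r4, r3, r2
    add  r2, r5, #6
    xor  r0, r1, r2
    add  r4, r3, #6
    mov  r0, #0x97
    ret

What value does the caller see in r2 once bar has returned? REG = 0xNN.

prologue: push r0 -> mem[0x9f]=0xc3, sp=0x9f
prologue: push r1 -> mem[0x9e]=0x58, sp=0x9e
body[0] mov  r1, #0x1f -> r1=0x1f
body[1] xor  r4, r3, r2 -> r4=0xd9
body[2] add  r2, r5, #6 -> r2=0x7e
body[3] xor  r0, r1, r2 -> r0=0x61
body[4] add  r4, r3, #6 -> r4=0xfb
body[5] mov  r0, #0x97 -> r0=0x97
epilogue: pop r1=0x58, sp=0x9f
epilogue: pop r0=0xc3, sp=0xa0
r2 is caller-saved -> body value

REG = 0x7e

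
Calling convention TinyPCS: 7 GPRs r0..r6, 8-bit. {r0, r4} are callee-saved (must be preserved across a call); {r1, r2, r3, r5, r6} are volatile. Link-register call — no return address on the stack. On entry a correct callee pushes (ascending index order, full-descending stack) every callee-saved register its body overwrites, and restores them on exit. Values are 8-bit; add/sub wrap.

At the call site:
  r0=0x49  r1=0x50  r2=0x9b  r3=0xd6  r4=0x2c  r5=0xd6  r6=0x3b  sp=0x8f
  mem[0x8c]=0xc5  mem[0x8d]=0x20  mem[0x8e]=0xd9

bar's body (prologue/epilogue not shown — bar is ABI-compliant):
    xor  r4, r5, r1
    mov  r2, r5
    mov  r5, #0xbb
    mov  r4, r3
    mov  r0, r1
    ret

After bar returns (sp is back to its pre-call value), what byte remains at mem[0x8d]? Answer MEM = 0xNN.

MEM = 0x2c

prologue: push r0 -> mem[0x8e]=0x49, sp=0x8e
prologue: push r4 -> mem[0x8d]=0x2c, sp=0x8d
body[0] xor  r4, r5, r1 -> r4=0x86
body[1] mov  r2, r5 -> r2=0xd6
body[2] mov  r5, #0xbb -> r5=0xbb
body[3] mov  r4, r3 -> r4=0xd6
body[4] mov  r0, r1 -> r0=0x50
epilogue: pop r4=0x2c, sp=0x8e
epilogue: pop r0=0x49, sp=0x8f
prologue pushed ['r0', 'r4'] at ['0x8e', '0x8d']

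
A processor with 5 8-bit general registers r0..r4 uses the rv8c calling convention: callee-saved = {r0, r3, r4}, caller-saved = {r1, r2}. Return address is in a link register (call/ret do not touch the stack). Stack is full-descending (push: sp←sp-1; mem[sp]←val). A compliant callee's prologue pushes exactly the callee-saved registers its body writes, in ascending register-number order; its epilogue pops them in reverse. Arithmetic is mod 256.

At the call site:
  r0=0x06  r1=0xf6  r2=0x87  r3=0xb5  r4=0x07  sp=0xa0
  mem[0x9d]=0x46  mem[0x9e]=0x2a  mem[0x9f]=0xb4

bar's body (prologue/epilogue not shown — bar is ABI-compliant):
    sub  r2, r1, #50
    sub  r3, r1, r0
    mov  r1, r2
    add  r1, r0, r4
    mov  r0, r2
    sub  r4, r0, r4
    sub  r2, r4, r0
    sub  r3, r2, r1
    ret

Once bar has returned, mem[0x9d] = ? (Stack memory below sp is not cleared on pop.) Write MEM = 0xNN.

MEM = 0x07

prologue: push r0 -> mem[0x9f]=0x06, sp=0x9f
prologue: push r3 -> mem[0x9e]=0xb5, sp=0x9e
prologue: push r4 -> mem[0x9d]=0x07, sp=0x9d
body[0] sub  r2, r1, #50 -> r2=0xc4
body[1] sub  r3, r1, r0 -> r3=0xf0
body[2] mov  r1, r2 -> r1=0xc4
body[3] add  r1, r0, r4 -> r1=0x0d
body[4] mov  r0, r2 -> r0=0xc4
body[5] sub  r4, r0, r4 -> r4=0xbd
body[6] sub  r2, r4, r0 -> r2=0xf9
body[7] sub  r3, r2, r1 -> r3=0xec
epilogue: pop r4=0x07, sp=0x9e
epilogue: pop r3=0xb5, sp=0x9f
epilogue: pop r0=0x06, sp=0xa0
prologue pushed ['r0', 'r3', 'r4'] at ['0x9f', '0x9e', '0x9d']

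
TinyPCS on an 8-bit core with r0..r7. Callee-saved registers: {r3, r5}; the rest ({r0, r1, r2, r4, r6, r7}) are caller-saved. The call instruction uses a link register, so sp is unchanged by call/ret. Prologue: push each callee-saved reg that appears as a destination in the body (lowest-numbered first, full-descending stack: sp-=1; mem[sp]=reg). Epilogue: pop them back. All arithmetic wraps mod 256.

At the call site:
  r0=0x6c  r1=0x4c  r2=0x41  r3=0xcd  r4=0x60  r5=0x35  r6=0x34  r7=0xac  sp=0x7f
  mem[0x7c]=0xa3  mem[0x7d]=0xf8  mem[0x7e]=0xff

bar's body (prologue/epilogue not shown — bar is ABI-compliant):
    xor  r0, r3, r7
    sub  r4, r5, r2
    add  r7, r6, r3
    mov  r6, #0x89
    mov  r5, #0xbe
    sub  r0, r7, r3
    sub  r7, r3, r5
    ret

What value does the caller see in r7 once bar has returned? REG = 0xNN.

prologue: push r5 -> mem[0x7e]=0x35, sp=0x7e
body[0] xor  r0, r3, r7 -> r0=0x61
body[1] sub  r4, r5, r2 -> r4=0xf4
body[2] add  r7, r6, r3 -> r7=0x01
body[3] mov  r6, #0x89 -> r6=0x89
body[4] mov  r5, #0xbe -> r5=0xbe
body[5] sub  r0, r7, r3 -> r0=0x34
body[6] sub  r7, r3, r5 -> r7=0x0f
epilogue: pop r5=0x35, sp=0x7f
r7 is caller-saved -> body value

REG = 0x0f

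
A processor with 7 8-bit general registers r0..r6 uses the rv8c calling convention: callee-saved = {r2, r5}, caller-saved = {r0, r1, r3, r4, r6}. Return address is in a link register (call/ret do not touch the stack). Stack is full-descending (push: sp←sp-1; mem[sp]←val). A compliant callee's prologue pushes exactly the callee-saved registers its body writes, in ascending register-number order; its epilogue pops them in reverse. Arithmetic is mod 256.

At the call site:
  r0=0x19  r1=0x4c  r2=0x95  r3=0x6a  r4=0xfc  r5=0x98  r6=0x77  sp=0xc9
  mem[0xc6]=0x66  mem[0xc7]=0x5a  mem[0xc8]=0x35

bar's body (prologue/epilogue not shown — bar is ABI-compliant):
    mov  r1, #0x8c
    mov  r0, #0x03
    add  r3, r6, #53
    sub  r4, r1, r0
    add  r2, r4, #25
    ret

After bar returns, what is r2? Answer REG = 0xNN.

prologue: push r2 → mem[0xc8]=0x95, sp=0xc8
body[0] mov  r1, #0x8c → r1=0x8c
body[1] mov  r0, #0x03 → r0=0x03
body[2] add  r3, r6, #53 → r3=0xac
body[3] sub  r4, r1, r0 → r4=0x89
body[4] add  r2, r4, #25 → r2=0xa2
epilogue: pop r2=0x95, sp=0xc9
r2 is callee-saved → restored

REG = 0x95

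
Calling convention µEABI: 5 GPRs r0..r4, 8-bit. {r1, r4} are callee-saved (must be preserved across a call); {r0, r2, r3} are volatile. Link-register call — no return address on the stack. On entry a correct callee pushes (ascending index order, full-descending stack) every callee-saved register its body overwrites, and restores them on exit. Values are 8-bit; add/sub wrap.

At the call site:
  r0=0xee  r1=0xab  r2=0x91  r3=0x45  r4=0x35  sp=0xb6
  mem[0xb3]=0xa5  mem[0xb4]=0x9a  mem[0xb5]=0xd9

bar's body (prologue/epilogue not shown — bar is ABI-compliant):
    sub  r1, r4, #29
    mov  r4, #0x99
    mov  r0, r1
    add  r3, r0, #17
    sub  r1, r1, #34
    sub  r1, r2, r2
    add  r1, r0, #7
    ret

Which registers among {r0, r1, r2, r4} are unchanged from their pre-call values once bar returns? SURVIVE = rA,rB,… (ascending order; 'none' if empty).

SURVIVE = r1,r2,r4

prologue: push r1 → mem[0xb5]=0xab, sp=0xb5
prologue: push r4 → mem[0xb4]=0x35, sp=0xb4
body[0] sub  r1, r4, #29 → r1=0x18
body[1] mov  r4, #0x99 → r4=0x99
body[2] mov  r0, r1 → r0=0x18
body[3] add  r3, r0, #17 → r3=0x29
body[4] sub  r1, r1, #34 → r1=0xf6
body[5] sub  r1, r2, r2 → r1=0x00
body[6] add  r1, r0, #7 → r1=0x1f
epilogue: pop r4=0x35, sp=0xb5
epilogue: pop r1=0xab, sp=0xb6
r0: caller-saved, written=True
r1: callee-saved, written=True
r2: caller-saved, written=False
r4: callee-saved, written=True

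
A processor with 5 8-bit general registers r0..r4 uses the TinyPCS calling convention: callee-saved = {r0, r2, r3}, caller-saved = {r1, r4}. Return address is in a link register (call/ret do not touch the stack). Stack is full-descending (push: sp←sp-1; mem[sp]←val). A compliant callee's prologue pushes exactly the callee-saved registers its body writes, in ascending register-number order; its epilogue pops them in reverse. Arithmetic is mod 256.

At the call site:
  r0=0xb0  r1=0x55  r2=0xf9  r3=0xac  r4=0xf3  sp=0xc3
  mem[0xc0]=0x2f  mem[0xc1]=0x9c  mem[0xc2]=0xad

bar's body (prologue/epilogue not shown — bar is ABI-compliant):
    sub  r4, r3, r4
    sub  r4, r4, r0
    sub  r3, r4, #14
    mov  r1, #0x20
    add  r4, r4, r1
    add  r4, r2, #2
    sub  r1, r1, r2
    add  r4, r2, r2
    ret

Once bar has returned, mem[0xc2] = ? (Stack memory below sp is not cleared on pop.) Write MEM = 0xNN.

MEM = 0xac

prologue: push r3 → mem[0xc2]=0xac, sp=0xc2
body[0] sub  r4, r3, r4 → r4=0xb9
body[1] sub  r4, r4, r0 → r4=0x09
body[2] sub  r3, r4, #14 → r3=0xfb
body[3] mov  r1, #0x20 → r1=0x20
body[4] add  r4, r4, r1 → r4=0x29
body[5] add  r4, r2, #2 → r4=0xfb
body[6] sub  r1, r1, r2 → r1=0x27
body[7] add  r4, r2, r2 → r4=0xf2
epilogue: pop r3=0xac, sp=0xc3
prologue pushed ['r3'] at ['0xc2']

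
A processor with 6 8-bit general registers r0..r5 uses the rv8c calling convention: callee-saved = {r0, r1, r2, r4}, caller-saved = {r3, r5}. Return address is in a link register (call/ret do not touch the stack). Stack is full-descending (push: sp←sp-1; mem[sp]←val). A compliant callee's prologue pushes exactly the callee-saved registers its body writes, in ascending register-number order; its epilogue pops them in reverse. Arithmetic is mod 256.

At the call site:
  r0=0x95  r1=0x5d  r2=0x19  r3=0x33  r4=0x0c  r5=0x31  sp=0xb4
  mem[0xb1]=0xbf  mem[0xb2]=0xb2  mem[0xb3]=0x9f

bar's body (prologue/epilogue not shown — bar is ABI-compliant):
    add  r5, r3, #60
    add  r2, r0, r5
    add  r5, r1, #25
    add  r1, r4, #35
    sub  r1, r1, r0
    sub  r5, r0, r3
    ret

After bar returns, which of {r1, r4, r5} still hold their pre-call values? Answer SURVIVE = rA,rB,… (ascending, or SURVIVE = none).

prologue: push r1 → mem[0xb3]=0x5d, sp=0xb3
prologue: push r2 → mem[0xb2]=0x19, sp=0xb2
body[0] add  r5, r3, #60 → r5=0x6f
body[1] add  r2, r0, r5 → r2=0x04
body[2] add  r5, r1, #25 → r5=0x76
body[3] add  r1, r4, #35 → r1=0x2f
body[4] sub  r1, r1, r0 → r1=0x9a
body[5] sub  r5, r0, r3 → r5=0x62
epilogue: pop r2=0x19, sp=0xb3
epilogue: pop r1=0x5d, sp=0xb4
r1: callee-saved, written=True
r4: callee-saved, written=False
r5: caller-saved, written=True

SURVIVE = r1,r4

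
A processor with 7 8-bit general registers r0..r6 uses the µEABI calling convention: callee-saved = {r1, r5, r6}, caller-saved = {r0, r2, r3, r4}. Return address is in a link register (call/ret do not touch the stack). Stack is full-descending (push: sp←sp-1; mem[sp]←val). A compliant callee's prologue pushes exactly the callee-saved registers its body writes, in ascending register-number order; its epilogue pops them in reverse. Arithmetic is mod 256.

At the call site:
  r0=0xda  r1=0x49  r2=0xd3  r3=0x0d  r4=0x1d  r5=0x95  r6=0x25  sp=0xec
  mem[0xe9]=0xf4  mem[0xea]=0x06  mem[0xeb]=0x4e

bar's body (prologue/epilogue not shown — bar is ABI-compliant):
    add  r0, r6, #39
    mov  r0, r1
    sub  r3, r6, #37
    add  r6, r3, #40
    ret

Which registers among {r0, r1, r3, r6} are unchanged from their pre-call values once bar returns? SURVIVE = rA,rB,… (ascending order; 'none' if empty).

prologue: push r6 -> mem[0xeb]=0x25, sp=0xeb
body[0] add  r0, r6, #39 -> r0=0x4c
body[1] mov  r0, r1 -> r0=0x49
body[2] sub  r3, r6, #37 -> r3=0x00
body[3] add  r6, r3, #40 -> r6=0x28
epilogue: pop r6=0x25, sp=0xec
r0: caller-saved, written=True
r1: callee-saved, written=False
r3: caller-saved, written=True
r6: callee-saved, written=True

SURVIVE = r1,r6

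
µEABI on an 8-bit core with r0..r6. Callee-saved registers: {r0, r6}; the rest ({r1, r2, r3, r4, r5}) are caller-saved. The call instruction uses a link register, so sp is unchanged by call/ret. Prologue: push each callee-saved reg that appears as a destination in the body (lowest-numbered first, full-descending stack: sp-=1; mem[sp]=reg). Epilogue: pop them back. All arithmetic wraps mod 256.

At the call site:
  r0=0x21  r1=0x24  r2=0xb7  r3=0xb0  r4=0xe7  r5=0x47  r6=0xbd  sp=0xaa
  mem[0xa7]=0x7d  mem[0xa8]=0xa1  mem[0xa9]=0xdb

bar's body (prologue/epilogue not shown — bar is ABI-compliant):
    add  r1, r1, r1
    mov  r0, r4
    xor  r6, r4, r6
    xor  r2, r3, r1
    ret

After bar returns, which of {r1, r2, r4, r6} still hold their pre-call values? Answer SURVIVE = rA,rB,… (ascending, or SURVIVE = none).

prologue: push r0 -> mem[0xa9]=0x21, sp=0xa9
prologue: push r6 -> mem[0xa8]=0xbd, sp=0xa8
body[0] add  r1, r1, r1 -> r1=0x48
body[1] mov  r0, r4 -> r0=0xe7
body[2] xor  r6, r4, r6 -> r6=0x5a
body[3] xor  r2, r3, r1 -> r2=0xf8
epilogue: pop r6=0xbd, sp=0xa9
epilogue: pop r0=0x21, sp=0xaa
r1: caller-saved, written=True
r2: caller-saved, written=True
r4: caller-saved, written=False
r6: callee-saved, written=True

SURVIVE = r4,r6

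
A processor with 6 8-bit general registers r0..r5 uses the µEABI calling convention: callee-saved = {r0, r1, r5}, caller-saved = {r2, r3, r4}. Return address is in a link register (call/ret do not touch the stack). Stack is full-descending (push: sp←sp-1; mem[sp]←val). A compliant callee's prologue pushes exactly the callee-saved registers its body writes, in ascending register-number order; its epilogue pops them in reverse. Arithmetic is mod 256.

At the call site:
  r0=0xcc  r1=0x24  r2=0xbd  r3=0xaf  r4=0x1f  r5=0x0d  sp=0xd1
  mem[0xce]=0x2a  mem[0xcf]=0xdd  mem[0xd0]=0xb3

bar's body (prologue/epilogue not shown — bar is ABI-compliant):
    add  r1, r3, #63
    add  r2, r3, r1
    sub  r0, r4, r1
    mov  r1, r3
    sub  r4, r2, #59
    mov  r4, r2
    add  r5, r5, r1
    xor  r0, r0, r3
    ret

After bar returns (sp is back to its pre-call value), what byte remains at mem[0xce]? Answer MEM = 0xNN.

prologue: push r0 -> mem[0xd0]=0xcc, sp=0xd0
prologue: push r1 -> mem[0xcf]=0x24, sp=0xcf
prologue: push r5 -> mem[0xce]=0x0d, sp=0xce
body[0] add  r1, r3, #63 -> r1=0xee
body[1] add  r2, r3, r1 -> r2=0x9d
body[2] sub  r0, r4, r1 -> r0=0x31
body[3] mov  r1, r3 -> r1=0xaf
body[4] sub  r4, r2, #59 -> r4=0x62
body[5] mov  r4, r2 -> r4=0x9d
body[6] add  r5, r5, r1 -> r5=0xbc
body[7] xor  r0, r0, r3 -> r0=0x9e
epilogue: pop r5=0x0d, sp=0xcf
epilogue: pop r1=0x24, sp=0xd0
epilogue: pop r0=0xcc, sp=0xd1
prologue pushed ['r0', 'r1', 'r5'] at ['0xd0', '0xcf', '0xce']

MEM = 0x0d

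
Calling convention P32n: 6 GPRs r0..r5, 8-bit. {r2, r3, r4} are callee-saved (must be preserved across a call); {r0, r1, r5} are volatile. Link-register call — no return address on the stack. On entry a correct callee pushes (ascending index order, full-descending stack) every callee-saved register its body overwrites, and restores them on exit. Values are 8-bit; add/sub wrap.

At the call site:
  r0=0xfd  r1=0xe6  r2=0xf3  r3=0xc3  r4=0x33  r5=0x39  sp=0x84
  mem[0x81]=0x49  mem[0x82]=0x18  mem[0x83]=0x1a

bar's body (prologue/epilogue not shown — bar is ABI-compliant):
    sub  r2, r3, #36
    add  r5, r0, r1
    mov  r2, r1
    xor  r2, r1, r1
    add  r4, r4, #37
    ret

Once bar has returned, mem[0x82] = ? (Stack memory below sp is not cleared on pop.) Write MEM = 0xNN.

MEM = 0x33

prologue: push r2 -> mem[0x83]=0xf3, sp=0x83
prologue: push r4 -> mem[0x82]=0x33, sp=0x82
body[0] sub  r2, r3, #36 -> r2=0x9f
body[1] add  r5, r0, r1 -> r5=0xe3
body[2] mov  r2, r1 -> r2=0xe6
body[3] xor  r2, r1, r1 -> r2=0x00
body[4] add  r4, r4, #37 -> r4=0x58
epilogue: pop r4=0x33, sp=0x83
epilogue: pop r2=0xf3, sp=0x84
prologue pushed ['r2', 'r4'] at ['0x83', '0x82']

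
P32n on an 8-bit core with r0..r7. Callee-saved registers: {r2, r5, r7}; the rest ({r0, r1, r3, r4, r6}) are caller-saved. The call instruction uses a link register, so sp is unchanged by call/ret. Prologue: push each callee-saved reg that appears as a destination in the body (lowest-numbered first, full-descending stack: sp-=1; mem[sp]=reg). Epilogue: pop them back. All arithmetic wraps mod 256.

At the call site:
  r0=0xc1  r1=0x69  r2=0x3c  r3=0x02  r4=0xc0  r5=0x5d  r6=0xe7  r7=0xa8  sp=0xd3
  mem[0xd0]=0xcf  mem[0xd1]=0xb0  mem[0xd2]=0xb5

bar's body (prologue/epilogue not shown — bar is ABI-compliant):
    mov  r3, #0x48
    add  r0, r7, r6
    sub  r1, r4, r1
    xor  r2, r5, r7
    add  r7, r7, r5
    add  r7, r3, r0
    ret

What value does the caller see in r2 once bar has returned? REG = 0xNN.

REG = 0x3c

prologue: push r2 → mem[0xd2]=0x3c, sp=0xd2
prologue: push r7 → mem[0xd1]=0xa8, sp=0xd1
body[0] mov  r3, #0x48 → r3=0x48
body[1] add  r0, r7, r6 → r0=0x8f
body[2] sub  r1, r4, r1 → r1=0x57
body[3] xor  r2, r5, r7 → r2=0xf5
body[4] add  r7, r7, r5 → r7=0x05
body[5] add  r7, r3, r0 → r7=0xd7
epilogue: pop r7=0xa8, sp=0xd2
epilogue: pop r2=0x3c, sp=0xd3
r2 is callee-saved → restored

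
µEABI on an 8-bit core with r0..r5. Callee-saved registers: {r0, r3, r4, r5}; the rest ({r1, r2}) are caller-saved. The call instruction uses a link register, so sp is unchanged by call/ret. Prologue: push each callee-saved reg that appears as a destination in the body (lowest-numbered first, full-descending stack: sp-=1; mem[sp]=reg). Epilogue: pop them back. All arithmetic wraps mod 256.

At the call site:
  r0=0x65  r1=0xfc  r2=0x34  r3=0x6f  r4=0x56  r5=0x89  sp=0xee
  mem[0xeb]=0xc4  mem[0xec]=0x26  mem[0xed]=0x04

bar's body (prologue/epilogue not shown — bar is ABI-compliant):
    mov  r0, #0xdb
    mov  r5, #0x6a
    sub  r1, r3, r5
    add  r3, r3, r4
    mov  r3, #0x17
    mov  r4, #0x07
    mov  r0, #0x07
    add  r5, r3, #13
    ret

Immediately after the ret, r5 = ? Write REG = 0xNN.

REG = 0x89

prologue: push r0 → mem[0xed]=0x65, sp=0xed
prologue: push r3 → mem[0xec]=0x6f, sp=0xec
prologue: push r4 → mem[0xeb]=0x56, sp=0xeb
prologue: push r5 → mem[0xea]=0x89, sp=0xea
body[0] mov  r0, #0xdb → r0=0xdb
body[1] mov  r5, #0x6a → r5=0x6a
body[2] sub  r1, r3, r5 → r1=0x05
body[3] add  r3, r3, r4 → r3=0xc5
body[4] mov  r3, #0x17 → r3=0x17
body[5] mov  r4, #0x07 → r4=0x07
body[6] mov  r0, #0x07 → r0=0x07
body[7] add  r5, r3, #13 → r5=0x24
epilogue: pop r5=0x89, sp=0xeb
epilogue: pop r4=0x56, sp=0xec
epilogue: pop r3=0x6f, sp=0xed
epilogue: pop r0=0x65, sp=0xee
r5 is callee-saved → restored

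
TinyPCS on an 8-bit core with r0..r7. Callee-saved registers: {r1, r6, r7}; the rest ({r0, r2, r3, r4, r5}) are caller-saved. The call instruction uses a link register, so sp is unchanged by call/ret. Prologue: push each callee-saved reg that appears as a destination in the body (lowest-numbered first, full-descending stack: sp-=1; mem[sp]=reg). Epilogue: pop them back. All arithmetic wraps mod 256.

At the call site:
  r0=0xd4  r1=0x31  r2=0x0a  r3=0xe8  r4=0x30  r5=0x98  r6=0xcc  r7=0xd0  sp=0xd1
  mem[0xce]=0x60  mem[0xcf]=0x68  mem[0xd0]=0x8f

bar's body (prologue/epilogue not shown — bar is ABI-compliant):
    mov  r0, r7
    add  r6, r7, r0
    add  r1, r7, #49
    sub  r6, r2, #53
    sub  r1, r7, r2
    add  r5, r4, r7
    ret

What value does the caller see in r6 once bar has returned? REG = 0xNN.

prologue: push r1 -> mem[0xd0]=0x31, sp=0xd0
prologue: push r6 -> mem[0xcf]=0xcc, sp=0xcf
body[0] mov  r0, r7 -> r0=0xd0
body[1] add  r6, r7, r0 -> r6=0xa0
body[2] add  r1, r7, #49 -> r1=0x01
body[3] sub  r6, r2, #53 -> r6=0xd5
body[4] sub  r1, r7, r2 -> r1=0xc6
body[5] add  r5, r4, r7 -> r5=0x00
epilogue: pop r6=0xcc, sp=0xd0
epilogue: pop r1=0x31, sp=0xd1
r6 is callee-saved -> restored

REG = 0xcc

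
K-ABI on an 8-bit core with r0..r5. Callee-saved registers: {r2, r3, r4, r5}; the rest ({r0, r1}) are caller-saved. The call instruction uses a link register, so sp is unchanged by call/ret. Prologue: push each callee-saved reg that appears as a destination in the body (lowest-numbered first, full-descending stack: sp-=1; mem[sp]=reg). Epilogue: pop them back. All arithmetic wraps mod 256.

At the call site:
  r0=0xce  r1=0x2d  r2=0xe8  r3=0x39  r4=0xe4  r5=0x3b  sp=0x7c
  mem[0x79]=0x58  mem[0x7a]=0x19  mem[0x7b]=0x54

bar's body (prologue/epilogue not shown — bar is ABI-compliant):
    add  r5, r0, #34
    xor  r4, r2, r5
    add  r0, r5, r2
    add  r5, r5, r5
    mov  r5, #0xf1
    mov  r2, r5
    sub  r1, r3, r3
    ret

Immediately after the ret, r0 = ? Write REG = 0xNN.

REG = 0xd8

prologue: push r2 → mem[0x7b]=0xe8, sp=0x7b
prologue: push r4 → mem[0x7a]=0xe4, sp=0x7a
prologue: push r5 → mem[0x79]=0x3b, sp=0x79
body[0] add  r5, r0, #34 → r5=0xf0
body[1] xor  r4, r2, r5 → r4=0x18
body[2] add  r0, r5, r2 → r0=0xd8
body[3] add  r5, r5, r5 → r5=0xe0
body[4] mov  r5, #0xf1 → r5=0xf1
body[5] mov  r2, r5 → r2=0xf1
body[6] sub  r1, r3, r3 → r1=0x00
epilogue: pop r5=0x3b, sp=0x7a
epilogue: pop r4=0xe4, sp=0x7b
epilogue: pop r2=0xe8, sp=0x7c
r0 is caller-saved → body value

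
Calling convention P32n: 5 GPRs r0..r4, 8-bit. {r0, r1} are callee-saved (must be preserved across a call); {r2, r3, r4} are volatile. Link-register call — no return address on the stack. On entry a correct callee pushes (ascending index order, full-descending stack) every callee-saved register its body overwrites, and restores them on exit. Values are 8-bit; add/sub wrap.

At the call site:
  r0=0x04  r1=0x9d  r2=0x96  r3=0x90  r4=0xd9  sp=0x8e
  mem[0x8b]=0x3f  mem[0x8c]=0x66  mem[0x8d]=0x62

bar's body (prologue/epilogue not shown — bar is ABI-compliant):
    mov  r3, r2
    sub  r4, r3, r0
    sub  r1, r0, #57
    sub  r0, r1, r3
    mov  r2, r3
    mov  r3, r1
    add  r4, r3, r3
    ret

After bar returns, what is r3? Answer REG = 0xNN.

prologue: push r0 → mem[0x8d]=0x04, sp=0x8d
prologue: push r1 → mem[0x8c]=0x9d, sp=0x8c
body[0] mov  r3, r2 → r3=0x96
body[1] sub  r4, r3, r0 → r4=0x92
body[2] sub  r1, r0, #57 → r1=0xcb
body[3] sub  r0, r1, r3 → r0=0x35
body[4] mov  r2, r3 → r2=0x96
body[5] mov  r3, r1 → r3=0xcb
body[6] add  r4, r3, r3 → r4=0x96
epilogue: pop r1=0x9d, sp=0x8d
epilogue: pop r0=0x04, sp=0x8e
r3 is caller-saved → body value

REG = 0xcb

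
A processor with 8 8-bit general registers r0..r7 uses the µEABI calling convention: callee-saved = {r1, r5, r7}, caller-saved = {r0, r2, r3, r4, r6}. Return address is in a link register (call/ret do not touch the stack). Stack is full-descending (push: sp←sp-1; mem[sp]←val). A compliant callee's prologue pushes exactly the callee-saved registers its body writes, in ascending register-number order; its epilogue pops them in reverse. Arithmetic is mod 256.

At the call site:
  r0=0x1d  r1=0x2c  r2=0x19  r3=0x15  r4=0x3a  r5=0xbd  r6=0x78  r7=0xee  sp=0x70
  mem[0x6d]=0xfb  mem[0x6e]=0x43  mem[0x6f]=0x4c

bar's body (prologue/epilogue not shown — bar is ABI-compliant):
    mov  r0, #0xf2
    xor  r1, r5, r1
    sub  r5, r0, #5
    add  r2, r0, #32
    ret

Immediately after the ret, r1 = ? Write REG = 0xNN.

REG = 0x2c

prologue: push r1 → mem[0x6f]=0x2c, sp=0x6f
prologue: push r5 → mem[0x6e]=0xbd, sp=0x6e
body[0] mov  r0, #0xf2 → r0=0xf2
body[1] xor  r1, r5, r1 → r1=0x91
body[2] sub  r5, r0, #5 → r5=0xed
body[3] add  r2, r0, #32 → r2=0x12
epilogue: pop r5=0xbd, sp=0x6f
epilogue: pop r1=0x2c, sp=0x70
r1 is callee-saved → restored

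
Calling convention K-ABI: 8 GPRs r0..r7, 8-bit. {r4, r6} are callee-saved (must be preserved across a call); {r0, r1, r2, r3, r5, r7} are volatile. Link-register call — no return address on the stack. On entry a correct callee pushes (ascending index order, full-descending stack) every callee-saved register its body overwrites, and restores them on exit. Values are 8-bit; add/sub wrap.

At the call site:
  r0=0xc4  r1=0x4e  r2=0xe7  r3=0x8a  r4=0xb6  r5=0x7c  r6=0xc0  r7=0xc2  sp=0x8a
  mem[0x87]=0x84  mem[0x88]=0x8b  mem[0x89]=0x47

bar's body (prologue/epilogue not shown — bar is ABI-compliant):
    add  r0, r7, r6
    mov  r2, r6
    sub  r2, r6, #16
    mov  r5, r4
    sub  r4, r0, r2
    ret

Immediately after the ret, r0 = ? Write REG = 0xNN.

prologue: push r4 -> mem[0x89]=0xb6, sp=0x89
body[0] add  r0, r7, r6 -> r0=0x82
body[1] mov  r2, r6 -> r2=0xc0
body[2] sub  r2, r6, #16 -> r2=0xb0
body[3] mov  r5, r4 -> r5=0xb6
body[4] sub  r4, r0, r2 -> r4=0xd2
epilogue: pop r4=0xb6, sp=0x8a
r0 is caller-saved -> body value

REG = 0x82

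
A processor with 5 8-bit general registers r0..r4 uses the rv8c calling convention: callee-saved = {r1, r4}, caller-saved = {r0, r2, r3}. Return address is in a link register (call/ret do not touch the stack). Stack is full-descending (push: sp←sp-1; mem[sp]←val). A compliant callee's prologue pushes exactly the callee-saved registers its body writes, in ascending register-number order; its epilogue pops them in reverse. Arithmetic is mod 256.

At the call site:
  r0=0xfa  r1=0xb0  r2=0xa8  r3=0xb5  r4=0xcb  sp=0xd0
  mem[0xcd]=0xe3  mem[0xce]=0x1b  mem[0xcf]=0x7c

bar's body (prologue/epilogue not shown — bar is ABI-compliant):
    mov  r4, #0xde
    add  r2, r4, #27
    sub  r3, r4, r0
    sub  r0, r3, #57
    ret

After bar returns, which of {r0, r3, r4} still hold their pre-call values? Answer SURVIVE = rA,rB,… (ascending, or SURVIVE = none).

prologue: push r4 -> mem[0xcf]=0xcb, sp=0xcf
body[0] mov  r4, #0xde -> r4=0xde
body[1] add  r2, r4, #27 -> r2=0xf9
body[2] sub  r3, r4, r0 -> r3=0xe4
body[3] sub  r0, r3, #57 -> r0=0xab
epilogue: pop r4=0xcb, sp=0xd0
r0: caller-saved, written=True
r3: caller-saved, written=True
r4: callee-saved, written=True

SURVIVE = r4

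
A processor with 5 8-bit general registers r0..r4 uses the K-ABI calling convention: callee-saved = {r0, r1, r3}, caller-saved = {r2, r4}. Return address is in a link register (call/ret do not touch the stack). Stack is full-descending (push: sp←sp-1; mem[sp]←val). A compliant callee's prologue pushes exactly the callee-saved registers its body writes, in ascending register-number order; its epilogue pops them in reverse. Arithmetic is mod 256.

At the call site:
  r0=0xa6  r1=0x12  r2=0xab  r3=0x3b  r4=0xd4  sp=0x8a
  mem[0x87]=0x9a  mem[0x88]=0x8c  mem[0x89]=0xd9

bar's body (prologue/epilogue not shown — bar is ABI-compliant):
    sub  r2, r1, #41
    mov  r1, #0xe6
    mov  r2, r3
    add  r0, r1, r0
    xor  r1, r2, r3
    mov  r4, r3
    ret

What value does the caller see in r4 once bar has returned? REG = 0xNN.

REG = 0x3b

prologue: push r0 → mem[0x89]=0xa6, sp=0x89
prologue: push r1 → mem[0x88]=0x12, sp=0x88
body[0] sub  r2, r1, #41 → r2=0xe9
body[1] mov  r1, #0xe6 → r1=0xe6
body[2] mov  r2, r3 → r2=0x3b
body[3] add  r0, r1, r0 → r0=0x8c
body[4] xor  r1, r2, r3 → r1=0x00
body[5] mov  r4, r3 → r4=0x3b
epilogue: pop r1=0x12, sp=0x89
epilogue: pop r0=0xa6, sp=0x8a
r4 is caller-saved → body value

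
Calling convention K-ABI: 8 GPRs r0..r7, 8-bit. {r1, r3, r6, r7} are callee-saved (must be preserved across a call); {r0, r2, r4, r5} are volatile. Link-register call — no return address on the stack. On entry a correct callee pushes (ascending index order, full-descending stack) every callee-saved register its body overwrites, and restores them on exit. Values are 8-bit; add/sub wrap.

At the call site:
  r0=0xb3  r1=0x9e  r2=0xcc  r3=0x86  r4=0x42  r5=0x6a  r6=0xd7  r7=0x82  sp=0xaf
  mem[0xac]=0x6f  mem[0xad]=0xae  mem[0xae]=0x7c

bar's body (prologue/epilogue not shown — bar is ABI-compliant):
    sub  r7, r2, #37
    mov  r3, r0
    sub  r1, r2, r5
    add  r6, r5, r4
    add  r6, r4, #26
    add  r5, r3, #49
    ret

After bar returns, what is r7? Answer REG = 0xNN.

prologue: push r1 -> mem[0xae]=0x9e, sp=0xae
prologue: push r3 -> mem[0xad]=0x86, sp=0xad
prologue: push r6 -> mem[0xac]=0xd7, sp=0xac
prologue: push r7 -> mem[0xab]=0x82, sp=0xab
body[0] sub  r7, r2, #37 -> r7=0xa7
body[1] mov  r3, r0 -> r3=0xb3
body[2] sub  r1, r2, r5 -> r1=0x62
body[3] add  r6, r5, r4 -> r6=0xac
body[4] add  r6, r4, #26 -> r6=0x5c
body[5] add  r5, r3, #49 -> r5=0xe4
epilogue: pop r7=0x82, sp=0xac
epilogue: pop r6=0xd7, sp=0xad
epilogue: pop r3=0x86, sp=0xae
epilogue: pop r1=0x9e, sp=0xaf
r7 is callee-saved -> restored

REG = 0x82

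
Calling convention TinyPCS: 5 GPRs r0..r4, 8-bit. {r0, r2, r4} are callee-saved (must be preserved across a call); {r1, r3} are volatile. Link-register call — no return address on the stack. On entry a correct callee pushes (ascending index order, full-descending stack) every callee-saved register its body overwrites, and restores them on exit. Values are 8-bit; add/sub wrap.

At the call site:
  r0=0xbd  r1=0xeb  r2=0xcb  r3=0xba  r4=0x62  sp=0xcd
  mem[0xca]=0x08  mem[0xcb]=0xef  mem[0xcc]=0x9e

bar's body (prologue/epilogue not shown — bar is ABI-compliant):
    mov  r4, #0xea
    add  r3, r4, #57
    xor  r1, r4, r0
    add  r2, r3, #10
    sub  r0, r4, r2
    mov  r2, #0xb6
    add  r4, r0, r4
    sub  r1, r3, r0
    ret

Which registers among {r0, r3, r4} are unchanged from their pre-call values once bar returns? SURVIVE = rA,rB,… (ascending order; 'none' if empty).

prologue: push r0 → mem[0xcc]=0xbd, sp=0xcc
prologue: push r2 → mem[0xcb]=0xcb, sp=0xcb
prologue: push r4 → mem[0xca]=0x62, sp=0xca
body[0] mov  r4, #0xea → r4=0xea
body[1] add  r3, r4, #57 → r3=0x23
body[2] xor  r1, r4, r0 → r1=0x57
body[3] add  r2, r3, #10 → r2=0x2d
body[4] sub  r0, r4, r2 → r0=0xbd
body[5] mov  r2, #0xb6 → r2=0xb6
body[6] add  r4, r0, r4 → r4=0xa7
body[7] sub  r1, r3, r0 → r1=0x66
epilogue: pop r4=0x62, sp=0xcb
epilogue: pop r2=0xcb, sp=0xcc
epilogue: pop r0=0xbd, sp=0xcd
r0: callee-saved, written=True
r3: caller-saved, written=True
r4: callee-saved, written=True

SURVIVE = r0,r4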